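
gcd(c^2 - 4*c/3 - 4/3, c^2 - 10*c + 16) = c - 2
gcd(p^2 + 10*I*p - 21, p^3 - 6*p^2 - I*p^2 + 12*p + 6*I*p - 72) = p + 3*I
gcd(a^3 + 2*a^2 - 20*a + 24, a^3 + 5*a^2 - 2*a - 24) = a - 2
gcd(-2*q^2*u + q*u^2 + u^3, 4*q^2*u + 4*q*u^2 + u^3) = 2*q*u + u^2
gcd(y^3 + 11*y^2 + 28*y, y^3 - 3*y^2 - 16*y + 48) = y + 4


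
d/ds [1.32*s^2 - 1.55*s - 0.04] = 2.64*s - 1.55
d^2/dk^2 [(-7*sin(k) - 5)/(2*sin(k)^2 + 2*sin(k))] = (7*sin(k) + 6 - 5/sin(k) - 20/sin(k)^2 - 10/sin(k)^3)/(2*(sin(k) + 1)^2)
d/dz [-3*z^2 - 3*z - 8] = -6*z - 3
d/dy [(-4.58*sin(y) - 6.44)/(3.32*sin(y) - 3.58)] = 37.7772*cos(y)/(3.32*sin(y) - 3.58)^2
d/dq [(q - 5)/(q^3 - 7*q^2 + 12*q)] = (q*(q^2 - 7*q + 12) - (q - 5)*(3*q^2 - 14*q + 12))/(q^2*(q^2 - 7*q + 12)^2)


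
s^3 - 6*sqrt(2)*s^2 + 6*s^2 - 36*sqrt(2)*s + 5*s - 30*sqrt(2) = (s + 1)*(s + 5)*(s - 6*sqrt(2))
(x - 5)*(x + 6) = x^2 + x - 30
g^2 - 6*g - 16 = (g - 8)*(g + 2)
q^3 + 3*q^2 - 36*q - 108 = (q - 6)*(q + 3)*(q + 6)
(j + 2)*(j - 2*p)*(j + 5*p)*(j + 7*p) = j^4 + 10*j^3*p + 2*j^3 + 11*j^2*p^2 + 20*j^2*p - 70*j*p^3 + 22*j*p^2 - 140*p^3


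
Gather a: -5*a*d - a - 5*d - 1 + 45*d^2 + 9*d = a*(-5*d - 1) + 45*d^2 + 4*d - 1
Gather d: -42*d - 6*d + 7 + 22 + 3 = 32 - 48*d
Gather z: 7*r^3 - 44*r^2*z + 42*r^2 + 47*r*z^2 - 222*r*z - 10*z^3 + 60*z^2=7*r^3 + 42*r^2 - 10*z^3 + z^2*(47*r + 60) + z*(-44*r^2 - 222*r)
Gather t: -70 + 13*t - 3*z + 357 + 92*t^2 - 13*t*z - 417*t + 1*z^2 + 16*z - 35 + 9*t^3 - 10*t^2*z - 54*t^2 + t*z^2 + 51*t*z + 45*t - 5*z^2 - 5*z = 9*t^3 + t^2*(38 - 10*z) + t*(z^2 + 38*z - 359) - 4*z^2 + 8*z + 252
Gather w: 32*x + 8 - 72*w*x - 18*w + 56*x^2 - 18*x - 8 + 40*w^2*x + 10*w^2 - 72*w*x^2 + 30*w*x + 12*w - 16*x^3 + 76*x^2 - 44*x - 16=w^2*(40*x + 10) + w*(-72*x^2 - 42*x - 6) - 16*x^3 + 132*x^2 - 30*x - 16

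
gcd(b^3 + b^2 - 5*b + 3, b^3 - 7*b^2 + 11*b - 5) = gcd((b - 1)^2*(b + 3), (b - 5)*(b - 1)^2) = b^2 - 2*b + 1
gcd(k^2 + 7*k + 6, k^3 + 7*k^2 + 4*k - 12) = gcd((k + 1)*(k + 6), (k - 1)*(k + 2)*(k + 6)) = k + 6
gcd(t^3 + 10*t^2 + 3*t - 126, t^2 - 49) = t + 7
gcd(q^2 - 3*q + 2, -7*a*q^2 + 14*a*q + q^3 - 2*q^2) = q - 2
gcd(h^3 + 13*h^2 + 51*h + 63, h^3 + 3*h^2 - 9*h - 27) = h^2 + 6*h + 9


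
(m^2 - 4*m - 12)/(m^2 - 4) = (m - 6)/(m - 2)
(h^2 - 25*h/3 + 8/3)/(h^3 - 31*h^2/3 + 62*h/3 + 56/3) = (3*h^2 - 25*h + 8)/(3*h^3 - 31*h^2 + 62*h + 56)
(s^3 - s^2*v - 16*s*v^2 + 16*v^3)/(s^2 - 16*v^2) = s - v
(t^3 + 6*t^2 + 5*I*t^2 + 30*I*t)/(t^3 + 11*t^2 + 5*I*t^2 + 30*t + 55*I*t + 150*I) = t/(t + 5)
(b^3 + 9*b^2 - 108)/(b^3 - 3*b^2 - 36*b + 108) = (b + 6)/(b - 6)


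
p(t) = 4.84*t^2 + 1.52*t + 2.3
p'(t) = 9.68*t + 1.52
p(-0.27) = 2.24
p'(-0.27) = -1.09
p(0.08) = 2.45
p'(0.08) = 2.29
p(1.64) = 17.81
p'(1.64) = 17.40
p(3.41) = 63.76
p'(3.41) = 34.53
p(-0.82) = 4.31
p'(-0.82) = -6.42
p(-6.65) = 206.23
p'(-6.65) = -62.85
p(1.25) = 11.76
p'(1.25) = 13.62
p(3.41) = 63.76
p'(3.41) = 34.53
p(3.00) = 50.42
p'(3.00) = 30.56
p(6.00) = 185.66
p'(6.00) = 59.60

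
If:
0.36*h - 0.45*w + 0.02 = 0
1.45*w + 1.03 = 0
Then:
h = -0.94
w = -0.71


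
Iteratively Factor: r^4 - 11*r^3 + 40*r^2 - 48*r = (r - 4)*(r^3 - 7*r^2 + 12*r) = (r - 4)*(r - 3)*(r^2 - 4*r) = (r - 4)^2*(r - 3)*(r)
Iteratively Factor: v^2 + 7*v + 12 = (v + 3)*(v + 4)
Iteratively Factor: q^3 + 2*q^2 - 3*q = (q + 3)*(q^2 - q) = q*(q + 3)*(q - 1)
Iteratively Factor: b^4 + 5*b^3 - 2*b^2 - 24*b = (b + 4)*(b^3 + b^2 - 6*b) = b*(b + 4)*(b^2 + b - 6) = b*(b + 3)*(b + 4)*(b - 2)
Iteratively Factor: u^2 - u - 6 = (u + 2)*(u - 3)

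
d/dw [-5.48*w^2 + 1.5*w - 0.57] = 1.5 - 10.96*w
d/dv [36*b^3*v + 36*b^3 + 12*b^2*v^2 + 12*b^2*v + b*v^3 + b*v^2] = b*(36*b^2 + 24*b*v + 12*b + 3*v^2 + 2*v)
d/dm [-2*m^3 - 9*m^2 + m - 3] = -6*m^2 - 18*m + 1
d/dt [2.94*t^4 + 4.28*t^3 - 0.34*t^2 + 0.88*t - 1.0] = 11.76*t^3 + 12.84*t^2 - 0.68*t + 0.88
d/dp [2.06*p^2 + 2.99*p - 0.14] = 4.12*p + 2.99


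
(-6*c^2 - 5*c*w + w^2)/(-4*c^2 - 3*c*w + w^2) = (-6*c + w)/(-4*c + w)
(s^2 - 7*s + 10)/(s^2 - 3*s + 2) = (s - 5)/(s - 1)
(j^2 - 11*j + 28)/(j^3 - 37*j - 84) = (j - 4)/(j^2 + 7*j + 12)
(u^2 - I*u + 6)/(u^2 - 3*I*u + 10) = (u - 3*I)/(u - 5*I)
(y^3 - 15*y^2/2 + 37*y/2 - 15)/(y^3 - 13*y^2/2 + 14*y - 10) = (y - 3)/(y - 2)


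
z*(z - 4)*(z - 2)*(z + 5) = z^4 - z^3 - 22*z^2 + 40*z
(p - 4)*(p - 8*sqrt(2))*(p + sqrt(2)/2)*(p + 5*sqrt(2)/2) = p^4 - 5*sqrt(2)*p^3 - 4*p^3 - 91*p^2/2 + 20*sqrt(2)*p^2 - 20*sqrt(2)*p + 182*p + 80*sqrt(2)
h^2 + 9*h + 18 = (h + 3)*(h + 6)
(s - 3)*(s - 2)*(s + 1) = s^3 - 4*s^2 + s + 6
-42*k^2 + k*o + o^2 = (-6*k + o)*(7*k + o)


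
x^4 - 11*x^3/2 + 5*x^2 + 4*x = x*(x - 4)*(x - 2)*(x + 1/2)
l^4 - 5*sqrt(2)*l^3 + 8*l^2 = l^2*(l - 4*sqrt(2))*(l - sqrt(2))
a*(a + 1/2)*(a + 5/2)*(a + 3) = a^4 + 6*a^3 + 41*a^2/4 + 15*a/4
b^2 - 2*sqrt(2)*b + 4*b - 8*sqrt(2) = (b + 4)*(b - 2*sqrt(2))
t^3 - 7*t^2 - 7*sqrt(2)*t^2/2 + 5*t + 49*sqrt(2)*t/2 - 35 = (t - 7)*(t - 5*sqrt(2)/2)*(t - sqrt(2))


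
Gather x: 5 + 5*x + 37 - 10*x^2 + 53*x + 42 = -10*x^2 + 58*x + 84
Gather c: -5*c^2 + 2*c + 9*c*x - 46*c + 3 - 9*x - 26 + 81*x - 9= -5*c^2 + c*(9*x - 44) + 72*x - 32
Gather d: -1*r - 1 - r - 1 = -2*r - 2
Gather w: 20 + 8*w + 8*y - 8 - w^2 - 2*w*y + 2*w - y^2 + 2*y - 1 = -w^2 + w*(10 - 2*y) - y^2 + 10*y + 11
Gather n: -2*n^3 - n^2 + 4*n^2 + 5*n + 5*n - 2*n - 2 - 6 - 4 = -2*n^3 + 3*n^2 + 8*n - 12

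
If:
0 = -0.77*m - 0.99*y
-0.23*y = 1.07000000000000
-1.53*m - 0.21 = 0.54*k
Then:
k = -17.34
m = 5.98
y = -4.65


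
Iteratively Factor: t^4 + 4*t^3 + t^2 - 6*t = (t)*(t^3 + 4*t^2 + t - 6) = t*(t + 2)*(t^2 + 2*t - 3) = t*(t + 2)*(t + 3)*(t - 1)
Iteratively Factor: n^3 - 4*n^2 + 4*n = (n - 2)*(n^2 - 2*n) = n*(n - 2)*(n - 2)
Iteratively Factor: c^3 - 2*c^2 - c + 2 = (c + 1)*(c^2 - 3*c + 2) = (c - 1)*(c + 1)*(c - 2)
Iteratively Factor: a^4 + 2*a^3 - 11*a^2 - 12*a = (a)*(a^3 + 2*a^2 - 11*a - 12) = a*(a + 4)*(a^2 - 2*a - 3) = a*(a - 3)*(a + 4)*(a + 1)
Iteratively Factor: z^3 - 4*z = (z + 2)*(z^2 - 2*z) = z*(z + 2)*(z - 2)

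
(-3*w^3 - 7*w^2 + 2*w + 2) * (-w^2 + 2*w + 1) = 3*w^5 + w^4 - 19*w^3 - 5*w^2 + 6*w + 2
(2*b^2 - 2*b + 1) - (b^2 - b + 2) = b^2 - b - 1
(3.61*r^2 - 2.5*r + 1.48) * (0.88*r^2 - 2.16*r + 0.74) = 3.1768*r^4 - 9.9976*r^3 + 9.3738*r^2 - 5.0468*r + 1.0952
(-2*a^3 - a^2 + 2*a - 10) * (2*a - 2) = -4*a^4 + 2*a^3 + 6*a^2 - 24*a + 20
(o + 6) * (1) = o + 6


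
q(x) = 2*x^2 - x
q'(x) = 4*x - 1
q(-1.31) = 4.74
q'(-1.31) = -6.24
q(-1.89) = 9.03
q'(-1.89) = -8.56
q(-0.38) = 0.67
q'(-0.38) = -2.52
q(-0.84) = 2.25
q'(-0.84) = -4.36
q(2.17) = 7.25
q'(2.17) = 7.68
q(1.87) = 5.12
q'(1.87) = 6.48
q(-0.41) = 0.75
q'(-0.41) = -2.64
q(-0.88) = 2.43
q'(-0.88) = -4.52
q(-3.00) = 21.00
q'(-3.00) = -13.00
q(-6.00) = 78.00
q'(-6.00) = -25.00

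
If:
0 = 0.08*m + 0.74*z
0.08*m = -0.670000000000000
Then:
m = -8.38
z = 0.91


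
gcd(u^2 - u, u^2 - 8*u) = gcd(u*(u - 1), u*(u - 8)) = u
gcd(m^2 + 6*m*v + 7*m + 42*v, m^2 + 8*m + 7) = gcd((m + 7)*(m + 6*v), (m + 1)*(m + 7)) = m + 7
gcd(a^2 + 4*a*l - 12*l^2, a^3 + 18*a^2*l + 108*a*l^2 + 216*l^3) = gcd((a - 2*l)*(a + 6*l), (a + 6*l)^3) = a + 6*l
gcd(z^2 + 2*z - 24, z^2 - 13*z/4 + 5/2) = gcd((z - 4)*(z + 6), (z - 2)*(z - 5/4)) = 1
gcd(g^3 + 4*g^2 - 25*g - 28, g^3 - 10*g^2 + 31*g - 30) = 1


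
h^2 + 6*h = h*(h + 6)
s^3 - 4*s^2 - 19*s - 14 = (s - 7)*(s + 1)*(s + 2)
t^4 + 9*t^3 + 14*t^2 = t^2*(t + 2)*(t + 7)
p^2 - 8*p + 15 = (p - 5)*(p - 3)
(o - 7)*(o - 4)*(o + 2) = o^3 - 9*o^2 + 6*o + 56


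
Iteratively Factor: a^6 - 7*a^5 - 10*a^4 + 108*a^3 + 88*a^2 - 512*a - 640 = (a - 4)*(a^5 - 3*a^4 - 22*a^3 + 20*a^2 + 168*a + 160) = (a - 4)*(a + 2)*(a^4 - 5*a^3 - 12*a^2 + 44*a + 80) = (a - 4)*(a + 2)^2*(a^3 - 7*a^2 + 2*a + 40) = (a - 4)^2*(a + 2)^2*(a^2 - 3*a - 10) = (a - 5)*(a - 4)^2*(a + 2)^2*(a + 2)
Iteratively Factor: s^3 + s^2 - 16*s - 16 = (s - 4)*(s^2 + 5*s + 4) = (s - 4)*(s + 4)*(s + 1)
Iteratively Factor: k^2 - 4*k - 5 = (k + 1)*(k - 5)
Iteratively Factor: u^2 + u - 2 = (u - 1)*(u + 2)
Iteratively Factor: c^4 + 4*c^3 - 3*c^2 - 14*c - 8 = (c + 1)*(c^3 + 3*c^2 - 6*c - 8) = (c + 1)*(c + 4)*(c^2 - c - 2) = (c - 2)*(c + 1)*(c + 4)*(c + 1)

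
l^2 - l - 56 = (l - 8)*(l + 7)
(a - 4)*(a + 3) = a^2 - a - 12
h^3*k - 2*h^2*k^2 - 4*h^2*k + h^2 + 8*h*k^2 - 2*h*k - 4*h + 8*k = (h - 4)*(h - 2*k)*(h*k + 1)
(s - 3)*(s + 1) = s^2 - 2*s - 3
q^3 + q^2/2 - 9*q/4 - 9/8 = (q - 3/2)*(q + 1/2)*(q + 3/2)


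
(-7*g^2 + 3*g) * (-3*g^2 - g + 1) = 21*g^4 - 2*g^3 - 10*g^2 + 3*g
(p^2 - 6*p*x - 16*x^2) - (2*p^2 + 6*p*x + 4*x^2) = -p^2 - 12*p*x - 20*x^2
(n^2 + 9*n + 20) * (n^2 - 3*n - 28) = n^4 + 6*n^3 - 35*n^2 - 312*n - 560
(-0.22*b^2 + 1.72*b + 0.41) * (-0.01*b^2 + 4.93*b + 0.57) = 0.0022*b^4 - 1.1018*b^3 + 8.3501*b^2 + 3.0017*b + 0.2337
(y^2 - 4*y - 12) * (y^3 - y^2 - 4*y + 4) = y^5 - 5*y^4 - 12*y^3 + 32*y^2 + 32*y - 48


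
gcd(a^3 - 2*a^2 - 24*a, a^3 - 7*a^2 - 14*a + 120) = a^2 - 2*a - 24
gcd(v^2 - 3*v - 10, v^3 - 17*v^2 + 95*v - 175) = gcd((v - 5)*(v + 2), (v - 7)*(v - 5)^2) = v - 5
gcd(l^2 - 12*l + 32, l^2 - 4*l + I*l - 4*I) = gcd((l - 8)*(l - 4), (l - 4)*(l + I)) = l - 4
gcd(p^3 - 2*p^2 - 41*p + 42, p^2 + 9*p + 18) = p + 6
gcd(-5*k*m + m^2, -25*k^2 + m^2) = 5*k - m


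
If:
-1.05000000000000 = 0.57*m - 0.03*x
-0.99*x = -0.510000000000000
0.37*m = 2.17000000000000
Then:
No Solution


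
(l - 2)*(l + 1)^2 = l^3 - 3*l - 2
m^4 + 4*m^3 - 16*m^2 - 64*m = m*(m - 4)*(m + 4)^2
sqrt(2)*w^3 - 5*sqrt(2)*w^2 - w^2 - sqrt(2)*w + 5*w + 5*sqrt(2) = (w - 5)*(w - sqrt(2))*(sqrt(2)*w + 1)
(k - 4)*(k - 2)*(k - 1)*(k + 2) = k^4 - 5*k^3 + 20*k - 16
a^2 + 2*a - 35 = (a - 5)*(a + 7)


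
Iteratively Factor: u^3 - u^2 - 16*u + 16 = (u - 1)*(u^2 - 16) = (u - 4)*(u - 1)*(u + 4)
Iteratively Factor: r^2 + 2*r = (r)*(r + 2)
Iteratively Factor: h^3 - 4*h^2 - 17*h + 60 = (h - 5)*(h^2 + h - 12) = (h - 5)*(h - 3)*(h + 4)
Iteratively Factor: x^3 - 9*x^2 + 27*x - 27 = (x - 3)*(x^2 - 6*x + 9) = (x - 3)^2*(x - 3)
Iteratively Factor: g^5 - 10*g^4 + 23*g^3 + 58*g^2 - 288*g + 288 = (g - 4)*(g^4 - 6*g^3 - g^2 + 54*g - 72) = (g - 4)*(g - 3)*(g^3 - 3*g^2 - 10*g + 24) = (g - 4)*(g - 3)*(g + 3)*(g^2 - 6*g + 8) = (g - 4)*(g - 3)*(g - 2)*(g + 3)*(g - 4)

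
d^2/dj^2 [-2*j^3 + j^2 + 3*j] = 2 - 12*j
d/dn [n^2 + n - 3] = 2*n + 1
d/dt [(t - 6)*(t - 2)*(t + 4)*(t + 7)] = 4*t^3 + 9*t^2 - 96*t - 92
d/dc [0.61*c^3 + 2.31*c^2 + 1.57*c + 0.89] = 1.83*c^2 + 4.62*c + 1.57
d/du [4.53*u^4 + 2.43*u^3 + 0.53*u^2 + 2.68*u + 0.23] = 18.12*u^3 + 7.29*u^2 + 1.06*u + 2.68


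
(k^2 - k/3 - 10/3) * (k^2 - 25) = k^4 - k^3/3 - 85*k^2/3 + 25*k/3 + 250/3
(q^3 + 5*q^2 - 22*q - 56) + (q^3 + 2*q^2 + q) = 2*q^3 + 7*q^2 - 21*q - 56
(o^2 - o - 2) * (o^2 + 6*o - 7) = o^4 + 5*o^3 - 15*o^2 - 5*o + 14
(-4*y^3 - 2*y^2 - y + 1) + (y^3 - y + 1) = -3*y^3 - 2*y^2 - 2*y + 2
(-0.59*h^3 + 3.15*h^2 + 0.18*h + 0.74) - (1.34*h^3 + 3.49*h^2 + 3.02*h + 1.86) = -1.93*h^3 - 0.34*h^2 - 2.84*h - 1.12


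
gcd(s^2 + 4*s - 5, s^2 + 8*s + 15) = s + 5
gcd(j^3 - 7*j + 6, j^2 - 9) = j + 3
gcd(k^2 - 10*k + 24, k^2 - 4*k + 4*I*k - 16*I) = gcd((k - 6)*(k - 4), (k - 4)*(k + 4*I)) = k - 4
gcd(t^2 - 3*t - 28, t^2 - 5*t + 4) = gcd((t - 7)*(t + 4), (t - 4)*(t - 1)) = 1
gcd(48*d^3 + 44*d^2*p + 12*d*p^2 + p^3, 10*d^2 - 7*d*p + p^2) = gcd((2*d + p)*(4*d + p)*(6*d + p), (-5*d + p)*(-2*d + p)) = 1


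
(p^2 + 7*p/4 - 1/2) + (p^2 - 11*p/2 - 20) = 2*p^2 - 15*p/4 - 41/2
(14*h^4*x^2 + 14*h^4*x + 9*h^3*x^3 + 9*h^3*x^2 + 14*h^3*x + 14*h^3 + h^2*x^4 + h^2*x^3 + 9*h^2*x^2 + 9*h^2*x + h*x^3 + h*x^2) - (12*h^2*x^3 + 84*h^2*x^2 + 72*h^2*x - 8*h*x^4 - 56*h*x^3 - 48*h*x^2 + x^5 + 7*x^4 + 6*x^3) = 14*h^4*x^2 + 14*h^4*x + 9*h^3*x^3 + 9*h^3*x^2 + 14*h^3*x + 14*h^3 + h^2*x^4 - 11*h^2*x^3 - 75*h^2*x^2 - 63*h^2*x + 8*h*x^4 + 57*h*x^3 + 49*h*x^2 - x^5 - 7*x^4 - 6*x^3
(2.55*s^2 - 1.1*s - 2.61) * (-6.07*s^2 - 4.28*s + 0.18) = -15.4785*s^4 - 4.237*s^3 + 21.0097*s^2 + 10.9728*s - 0.4698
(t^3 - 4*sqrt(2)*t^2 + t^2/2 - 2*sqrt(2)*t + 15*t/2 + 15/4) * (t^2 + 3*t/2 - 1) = t^5 - 4*sqrt(2)*t^4 + 2*t^4 - 8*sqrt(2)*t^3 + 29*t^3/4 + sqrt(2)*t^2 + 29*t^2/2 - 15*t/8 + 2*sqrt(2)*t - 15/4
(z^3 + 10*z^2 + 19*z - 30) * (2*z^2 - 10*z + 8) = 2*z^5 + 10*z^4 - 54*z^3 - 170*z^2 + 452*z - 240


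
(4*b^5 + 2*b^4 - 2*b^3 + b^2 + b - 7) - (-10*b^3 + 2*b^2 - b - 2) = 4*b^5 + 2*b^4 + 8*b^3 - b^2 + 2*b - 5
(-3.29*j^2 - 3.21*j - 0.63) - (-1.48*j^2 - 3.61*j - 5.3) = -1.81*j^2 + 0.4*j + 4.67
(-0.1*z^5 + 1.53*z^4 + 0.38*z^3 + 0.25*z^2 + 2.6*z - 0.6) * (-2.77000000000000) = 0.277*z^5 - 4.2381*z^4 - 1.0526*z^3 - 0.6925*z^2 - 7.202*z + 1.662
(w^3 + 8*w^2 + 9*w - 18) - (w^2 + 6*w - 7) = w^3 + 7*w^2 + 3*w - 11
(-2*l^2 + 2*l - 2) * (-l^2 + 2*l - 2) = 2*l^4 - 6*l^3 + 10*l^2 - 8*l + 4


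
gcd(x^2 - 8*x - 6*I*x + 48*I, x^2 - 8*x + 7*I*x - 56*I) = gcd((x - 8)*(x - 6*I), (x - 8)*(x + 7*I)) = x - 8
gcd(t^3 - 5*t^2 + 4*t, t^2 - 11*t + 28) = t - 4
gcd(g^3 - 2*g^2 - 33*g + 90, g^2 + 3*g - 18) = g^2 + 3*g - 18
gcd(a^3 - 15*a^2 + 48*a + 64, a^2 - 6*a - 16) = a - 8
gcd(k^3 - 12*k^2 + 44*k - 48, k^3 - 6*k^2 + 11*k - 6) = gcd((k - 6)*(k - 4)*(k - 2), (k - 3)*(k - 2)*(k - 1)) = k - 2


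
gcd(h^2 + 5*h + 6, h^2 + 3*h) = h + 3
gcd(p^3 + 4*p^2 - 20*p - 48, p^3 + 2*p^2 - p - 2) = p + 2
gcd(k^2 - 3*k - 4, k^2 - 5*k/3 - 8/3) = k + 1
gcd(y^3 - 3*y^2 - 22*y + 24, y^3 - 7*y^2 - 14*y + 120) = y^2 - 2*y - 24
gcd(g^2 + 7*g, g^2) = g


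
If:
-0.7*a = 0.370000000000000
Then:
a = -0.53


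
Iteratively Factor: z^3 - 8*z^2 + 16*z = (z - 4)*(z^2 - 4*z) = (z - 4)^2*(z)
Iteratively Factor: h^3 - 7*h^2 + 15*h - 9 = (h - 3)*(h^2 - 4*h + 3) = (h - 3)*(h - 1)*(h - 3)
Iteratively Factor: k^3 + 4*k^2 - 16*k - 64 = (k - 4)*(k^2 + 8*k + 16) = (k - 4)*(k + 4)*(k + 4)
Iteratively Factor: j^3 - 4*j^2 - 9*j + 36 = (j - 3)*(j^2 - j - 12) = (j - 4)*(j - 3)*(j + 3)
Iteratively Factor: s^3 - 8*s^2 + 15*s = (s - 3)*(s^2 - 5*s) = s*(s - 3)*(s - 5)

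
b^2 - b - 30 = (b - 6)*(b + 5)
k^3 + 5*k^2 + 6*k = k*(k + 2)*(k + 3)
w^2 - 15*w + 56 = (w - 8)*(w - 7)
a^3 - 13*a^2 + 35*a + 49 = (a - 7)^2*(a + 1)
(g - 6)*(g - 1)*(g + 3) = g^3 - 4*g^2 - 15*g + 18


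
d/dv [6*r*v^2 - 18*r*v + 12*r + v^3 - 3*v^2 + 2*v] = 12*r*v - 18*r + 3*v^2 - 6*v + 2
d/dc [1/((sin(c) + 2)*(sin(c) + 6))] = -2*(sin(c) + 4)*cos(c)/((sin(c) + 2)^2*(sin(c) + 6)^2)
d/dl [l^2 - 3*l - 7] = 2*l - 3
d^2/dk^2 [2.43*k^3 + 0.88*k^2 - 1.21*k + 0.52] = 14.58*k + 1.76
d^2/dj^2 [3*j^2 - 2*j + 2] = 6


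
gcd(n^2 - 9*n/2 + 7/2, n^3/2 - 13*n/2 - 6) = 1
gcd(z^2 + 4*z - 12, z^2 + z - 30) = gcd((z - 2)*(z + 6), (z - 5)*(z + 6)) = z + 6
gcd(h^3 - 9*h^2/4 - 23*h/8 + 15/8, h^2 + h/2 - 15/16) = h + 5/4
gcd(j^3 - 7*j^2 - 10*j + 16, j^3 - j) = j - 1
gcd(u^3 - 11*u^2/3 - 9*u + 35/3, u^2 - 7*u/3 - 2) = 1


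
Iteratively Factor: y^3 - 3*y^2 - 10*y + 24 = (y - 2)*(y^2 - y - 12) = (y - 2)*(y + 3)*(y - 4)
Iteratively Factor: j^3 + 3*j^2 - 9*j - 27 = (j + 3)*(j^2 - 9) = (j - 3)*(j + 3)*(j + 3)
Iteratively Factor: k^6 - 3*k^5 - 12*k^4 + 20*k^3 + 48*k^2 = (k - 3)*(k^5 - 12*k^3 - 16*k^2) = (k - 3)*(k + 2)*(k^4 - 2*k^3 - 8*k^2) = (k - 4)*(k - 3)*(k + 2)*(k^3 + 2*k^2) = k*(k - 4)*(k - 3)*(k + 2)*(k^2 + 2*k) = k^2*(k - 4)*(k - 3)*(k + 2)*(k + 2)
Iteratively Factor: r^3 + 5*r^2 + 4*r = (r)*(r^2 + 5*r + 4) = r*(r + 4)*(r + 1)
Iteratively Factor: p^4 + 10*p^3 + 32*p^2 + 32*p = (p + 4)*(p^3 + 6*p^2 + 8*p) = (p + 2)*(p + 4)*(p^2 + 4*p) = (p + 2)*(p + 4)^2*(p)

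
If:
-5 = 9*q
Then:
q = -5/9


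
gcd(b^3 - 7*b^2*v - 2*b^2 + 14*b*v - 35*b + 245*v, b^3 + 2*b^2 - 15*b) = b + 5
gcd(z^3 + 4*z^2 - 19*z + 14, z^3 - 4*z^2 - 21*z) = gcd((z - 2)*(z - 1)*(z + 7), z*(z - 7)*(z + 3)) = 1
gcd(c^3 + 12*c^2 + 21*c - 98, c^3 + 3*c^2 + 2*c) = 1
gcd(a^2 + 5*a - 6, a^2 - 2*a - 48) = a + 6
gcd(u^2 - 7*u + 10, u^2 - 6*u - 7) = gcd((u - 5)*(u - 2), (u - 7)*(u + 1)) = 1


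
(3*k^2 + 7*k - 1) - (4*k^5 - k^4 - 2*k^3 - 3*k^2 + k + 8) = -4*k^5 + k^4 + 2*k^3 + 6*k^2 + 6*k - 9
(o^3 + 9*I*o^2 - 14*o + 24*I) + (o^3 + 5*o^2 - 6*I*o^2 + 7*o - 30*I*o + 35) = 2*o^3 + 5*o^2 + 3*I*o^2 - 7*o - 30*I*o + 35 + 24*I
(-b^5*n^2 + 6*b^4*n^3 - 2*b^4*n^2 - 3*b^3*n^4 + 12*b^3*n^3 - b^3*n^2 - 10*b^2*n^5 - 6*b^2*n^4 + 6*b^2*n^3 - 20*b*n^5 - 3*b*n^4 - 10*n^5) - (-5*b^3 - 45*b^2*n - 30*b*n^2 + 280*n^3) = -b^5*n^2 + 6*b^4*n^3 - 2*b^4*n^2 - 3*b^3*n^4 + 12*b^3*n^3 - b^3*n^2 + 5*b^3 - 10*b^2*n^5 - 6*b^2*n^4 + 6*b^2*n^3 + 45*b^2*n - 20*b*n^5 - 3*b*n^4 + 30*b*n^2 - 10*n^5 - 280*n^3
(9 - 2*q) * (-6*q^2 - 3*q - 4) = 12*q^3 - 48*q^2 - 19*q - 36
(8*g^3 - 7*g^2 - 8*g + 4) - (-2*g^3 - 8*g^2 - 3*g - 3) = 10*g^3 + g^2 - 5*g + 7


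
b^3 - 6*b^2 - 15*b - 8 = (b - 8)*(b + 1)^2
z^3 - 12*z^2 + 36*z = z*(z - 6)^2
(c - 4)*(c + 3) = c^2 - c - 12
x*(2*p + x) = 2*p*x + x^2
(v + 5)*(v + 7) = v^2 + 12*v + 35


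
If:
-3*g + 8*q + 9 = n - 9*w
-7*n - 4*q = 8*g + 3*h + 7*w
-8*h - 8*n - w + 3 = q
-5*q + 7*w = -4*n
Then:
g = 254*w/213 + 249/284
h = 1972*w/639 + 475/284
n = -1967*w/639 - 335/284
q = -679*w/639 - 67/71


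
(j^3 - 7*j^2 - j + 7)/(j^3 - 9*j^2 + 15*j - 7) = (j + 1)/(j - 1)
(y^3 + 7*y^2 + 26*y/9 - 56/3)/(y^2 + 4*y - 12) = (y^2 + y - 28/9)/(y - 2)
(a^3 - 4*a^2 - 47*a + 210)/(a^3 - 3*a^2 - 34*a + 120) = (a^2 + a - 42)/(a^2 + 2*a - 24)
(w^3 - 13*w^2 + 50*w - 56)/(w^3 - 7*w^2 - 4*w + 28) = (w - 4)/(w + 2)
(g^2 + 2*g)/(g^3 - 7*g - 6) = g/(g^2 - 2*g - 3)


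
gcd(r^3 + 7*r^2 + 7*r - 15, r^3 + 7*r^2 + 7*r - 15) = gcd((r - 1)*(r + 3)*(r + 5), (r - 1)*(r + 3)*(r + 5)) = r^3 + 7*r^2 + 7*r - 15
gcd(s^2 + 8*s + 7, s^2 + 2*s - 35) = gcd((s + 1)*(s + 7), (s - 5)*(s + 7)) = s + 7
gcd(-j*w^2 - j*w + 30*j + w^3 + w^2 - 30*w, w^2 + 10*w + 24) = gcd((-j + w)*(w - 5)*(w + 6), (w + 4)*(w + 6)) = w + 6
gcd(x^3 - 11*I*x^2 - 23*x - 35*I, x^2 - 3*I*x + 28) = x - 7*I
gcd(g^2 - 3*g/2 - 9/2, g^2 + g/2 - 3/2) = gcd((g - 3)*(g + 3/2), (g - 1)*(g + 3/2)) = g + 3/2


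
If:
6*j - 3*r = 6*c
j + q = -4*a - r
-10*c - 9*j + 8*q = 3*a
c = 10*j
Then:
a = -3*r/70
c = -5*r/9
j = -r/18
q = -487*r/630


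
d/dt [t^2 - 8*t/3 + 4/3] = 2*t - 8/3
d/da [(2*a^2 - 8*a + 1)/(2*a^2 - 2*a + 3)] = 2*(6*a^2 + 4*a - 11)/(4*a^4 - 8*a^3 + 16*a^2 - 12*a + 9)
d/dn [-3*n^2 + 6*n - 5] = 6 - 6*n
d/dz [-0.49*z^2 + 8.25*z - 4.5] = 8.25 - 0.98*z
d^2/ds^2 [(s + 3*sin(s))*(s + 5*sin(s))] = -8*s*sin(s) - 60*sin(s)^2 + 16*cos(s) + 32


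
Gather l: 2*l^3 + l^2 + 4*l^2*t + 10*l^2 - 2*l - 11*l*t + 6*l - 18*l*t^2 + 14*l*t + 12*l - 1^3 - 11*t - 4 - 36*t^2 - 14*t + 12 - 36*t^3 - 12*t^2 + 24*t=2*l^3 + l^2*(4*t + 11) + l*(-18*t^2 + 3*t + 16) - 36*t^3 - 48*t^2 - t + 7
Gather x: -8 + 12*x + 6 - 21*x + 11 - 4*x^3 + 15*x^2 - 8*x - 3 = -4*x^3 + 15*x^2 - 17*x + 6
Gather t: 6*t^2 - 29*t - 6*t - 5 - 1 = 6*t^2 - 35*t - 6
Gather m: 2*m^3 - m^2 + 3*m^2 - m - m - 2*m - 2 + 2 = 2*m^3 + 2*m^2 - 4*m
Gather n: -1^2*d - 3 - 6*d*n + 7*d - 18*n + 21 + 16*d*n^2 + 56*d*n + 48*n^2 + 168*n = 6*d + n^2*(16*d + 48) + n*(50*d + 150) + 18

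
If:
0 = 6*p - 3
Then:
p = 1/2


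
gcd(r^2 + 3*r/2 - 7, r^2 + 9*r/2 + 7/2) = r + 7/2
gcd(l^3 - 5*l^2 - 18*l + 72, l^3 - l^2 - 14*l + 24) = l^2 + l - 12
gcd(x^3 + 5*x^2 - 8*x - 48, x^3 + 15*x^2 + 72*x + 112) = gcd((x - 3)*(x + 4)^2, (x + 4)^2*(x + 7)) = x^2 + 8*x + 16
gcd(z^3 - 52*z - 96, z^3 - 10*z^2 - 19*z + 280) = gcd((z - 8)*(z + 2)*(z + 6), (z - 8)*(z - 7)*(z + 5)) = z - 8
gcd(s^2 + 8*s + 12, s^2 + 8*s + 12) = s^2 + 8*s + 12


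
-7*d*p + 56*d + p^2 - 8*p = (-7*d + p)*(p - 8)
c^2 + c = c*(c + 1)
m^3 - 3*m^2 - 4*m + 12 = (m - 3)*(m - 2)*(m + 2)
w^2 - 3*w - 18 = (w - 6)*(w + 3)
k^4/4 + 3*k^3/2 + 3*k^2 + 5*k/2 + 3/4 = (k/4 + 1/4)*(k + 1)^2*(k + 3)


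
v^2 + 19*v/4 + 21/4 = (v + 7/4)*(v + 3)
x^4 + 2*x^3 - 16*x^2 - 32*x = x*(x - 4)*(x + 2)*(x + 4)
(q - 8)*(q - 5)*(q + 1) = q^3 - 12*q^2 + 27*q + 40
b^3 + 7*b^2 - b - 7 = (b - 1)*(b + 1)*(b + 7)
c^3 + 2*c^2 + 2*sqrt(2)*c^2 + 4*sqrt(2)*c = c*(c + 2)*(c + 2*sqrt(2))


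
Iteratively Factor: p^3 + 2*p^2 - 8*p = (p + 4)*(p^2 - 2*p) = (p - 2)*(p + 4)*(p)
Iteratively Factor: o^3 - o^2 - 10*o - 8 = (o + 1)*(o^2 - 2*o - 8) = (o - 4)*(o + 1)*(o + 2)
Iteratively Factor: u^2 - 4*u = (u - 4)*(u)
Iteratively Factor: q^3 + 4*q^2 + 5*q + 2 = (q + 1)*(q^2 + 3*q + 2) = (q + 1)^2*(q + 2)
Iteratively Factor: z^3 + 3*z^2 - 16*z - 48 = (z - 4)*(z^2 + 7*z + 12) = (z - 4)*(z + 4)*(z + 3)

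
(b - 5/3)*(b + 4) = b^2 + 7*b/3 - 20/3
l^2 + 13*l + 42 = (l + 6)*(l + 7)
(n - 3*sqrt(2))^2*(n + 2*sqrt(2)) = n^3 - 4*sqrt(2)*n^2 - 6*n + 36*sqrt(2)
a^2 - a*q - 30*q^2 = (a - 6*q)*(a + 5*q)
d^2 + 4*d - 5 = (d - 1)*(d + 5)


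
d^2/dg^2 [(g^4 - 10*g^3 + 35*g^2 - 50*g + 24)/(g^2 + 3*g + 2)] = 2*(g^6 + 9*g^5 + 33*g^4 - 177*g^3 - 294*g^2 + 396*g + 608)/(g^6 + 9*g^5 + 33*g^4 + 63*g^3 + 66*g^2 + 36*g + 8)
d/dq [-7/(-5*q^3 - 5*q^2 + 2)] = 35*q*(-3*q - 2)/(5*q^3 + 5*q^2 - 2)^2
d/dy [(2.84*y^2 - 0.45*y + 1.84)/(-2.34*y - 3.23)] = (-6.6456*y^2 - 18.3464*y + 5.7591)/(5.4756*y^2 + 15.1164*y + 10.4329)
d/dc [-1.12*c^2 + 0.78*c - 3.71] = 0.78 - 2.24*c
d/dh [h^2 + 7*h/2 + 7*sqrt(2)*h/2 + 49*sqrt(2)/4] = 2*h + 7/2 + 7*sqrt(2)/2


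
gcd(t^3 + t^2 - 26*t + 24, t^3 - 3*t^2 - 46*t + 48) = t^2 + 5*t - 6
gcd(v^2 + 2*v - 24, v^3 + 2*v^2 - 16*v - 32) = v - 4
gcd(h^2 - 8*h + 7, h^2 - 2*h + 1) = h - 1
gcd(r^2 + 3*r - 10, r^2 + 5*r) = r + 5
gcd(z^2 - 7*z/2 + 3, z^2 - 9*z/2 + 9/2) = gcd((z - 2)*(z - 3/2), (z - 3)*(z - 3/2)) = z - 3/2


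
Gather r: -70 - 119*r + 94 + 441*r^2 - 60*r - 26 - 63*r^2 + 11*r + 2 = 378*r^2 - 168*r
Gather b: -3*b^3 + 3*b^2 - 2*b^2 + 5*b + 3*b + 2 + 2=-3*b^3 + b^2 + 8*b + 4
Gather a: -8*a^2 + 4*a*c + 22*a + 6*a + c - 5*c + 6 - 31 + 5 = -8*a^2 + a*(4*c + 28) - 4*c - 20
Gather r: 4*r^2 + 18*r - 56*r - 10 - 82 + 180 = 4*r^2 - 38*r + 88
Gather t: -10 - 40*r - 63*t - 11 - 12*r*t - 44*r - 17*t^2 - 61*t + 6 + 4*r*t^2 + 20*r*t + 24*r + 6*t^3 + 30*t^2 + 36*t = -60*r + 6*t^3 + t^2*(4*r + 13) + t*(8*r - 88) - 15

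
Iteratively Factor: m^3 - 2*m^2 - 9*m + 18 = (m - 2)*(m^2 - 9) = (m - 2)*(m + 3)*(m - 3)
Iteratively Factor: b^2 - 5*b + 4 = (b - 4)*(b - 1)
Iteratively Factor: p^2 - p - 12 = (p + 3)*(p - 4)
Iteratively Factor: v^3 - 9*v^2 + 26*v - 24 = (v - 3)*(v^2 - 6*v + 8) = (v - 4)*(v - 3)*(v - 2)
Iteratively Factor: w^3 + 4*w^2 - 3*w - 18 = (w + 3)*(w^2 + w - 6) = (w - 2)*(w + 3)*(w + 3)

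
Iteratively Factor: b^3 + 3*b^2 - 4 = (b - 1)*(b^2 + 4*b + 4) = (b - 1)*(b + 2)*(b + 2)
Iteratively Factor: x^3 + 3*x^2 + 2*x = (x)*(x^2 + 3*x + 2) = x*(x + 1)*(x + 2)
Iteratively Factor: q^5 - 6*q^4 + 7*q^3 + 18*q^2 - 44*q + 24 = (q - 1)*(q^4 - 5*q^3 + 2*q^2 + 20*q - 24) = (q - 2)*(q - 1)*(q^3 - 3*q^2 - 4*q + 12) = (q - 2)^2*(q - 1)*(q^2 - q - 6) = (q - 3)*(q - 2)^2*(q - 1)*(q + 2)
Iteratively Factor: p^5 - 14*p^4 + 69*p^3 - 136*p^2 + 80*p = (p)*(p^4 - 14*p^3 + 69*p^2 - 136*p + 80) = p*(p - 4)*(p^3 - 10*p^2 + 29*p - 20) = p*(p - 4)^2*(p^2 - 6*p + 5) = p*(p - 5)*(p - 4)^2*(p - 1)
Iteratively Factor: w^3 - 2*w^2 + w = (w - 1)*(w^2 - w) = w*(w - 1)*(w - 1)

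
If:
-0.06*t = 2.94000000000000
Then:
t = -49.00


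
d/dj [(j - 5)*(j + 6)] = 2*j + 1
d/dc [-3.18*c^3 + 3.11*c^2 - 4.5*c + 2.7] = -9.54*c^2 + 6.22*c - 4.5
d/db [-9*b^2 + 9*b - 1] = 9 - 18*b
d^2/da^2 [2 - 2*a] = 0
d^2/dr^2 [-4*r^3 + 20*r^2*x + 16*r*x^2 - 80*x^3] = -24*r + 40*x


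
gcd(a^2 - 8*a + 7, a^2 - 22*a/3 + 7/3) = a - 7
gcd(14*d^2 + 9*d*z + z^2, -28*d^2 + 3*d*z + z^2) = 7*d + z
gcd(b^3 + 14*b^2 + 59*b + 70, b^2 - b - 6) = b + 2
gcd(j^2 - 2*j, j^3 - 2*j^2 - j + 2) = j - 2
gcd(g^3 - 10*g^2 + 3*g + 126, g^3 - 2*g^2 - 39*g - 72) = g + 3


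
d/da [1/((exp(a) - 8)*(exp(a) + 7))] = (1 - 2*exp(a))*exp(a)/(exp(4*a) - 2*exp(3*a) - 111*exp(2*a) + 112*exp(a) + 3136)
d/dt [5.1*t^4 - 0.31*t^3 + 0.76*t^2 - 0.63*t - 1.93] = 20.4*t^3 - 0.93*t^2 + 1.52*t - 0.63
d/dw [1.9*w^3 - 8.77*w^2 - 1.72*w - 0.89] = 5.7*w^2 - 17.54*w - 1.72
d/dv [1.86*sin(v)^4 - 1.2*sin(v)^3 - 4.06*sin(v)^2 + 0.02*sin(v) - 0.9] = (7.44*sin(v)^3 - 3.6*sin(v)^2 - 8.12*sin(v) + 0.02)*cos(v)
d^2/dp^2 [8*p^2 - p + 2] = 16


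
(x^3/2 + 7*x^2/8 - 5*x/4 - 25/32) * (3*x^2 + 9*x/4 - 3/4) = 3*x^5/2 + 15*x^4/4 - 69*x^3/32 - 93*x^2/16 - 105*x/128 + 75/128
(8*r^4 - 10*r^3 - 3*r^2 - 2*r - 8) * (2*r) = 16*r^5 - 20*r^4 - 6*r^3 - 4*r^2 - 16*r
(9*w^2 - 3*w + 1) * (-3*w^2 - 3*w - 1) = -27*w^4 - 18*w^3 - 3*w^2 - 1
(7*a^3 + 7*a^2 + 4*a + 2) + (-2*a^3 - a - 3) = 5*a^3 + 7*a^2 + 3*a - 1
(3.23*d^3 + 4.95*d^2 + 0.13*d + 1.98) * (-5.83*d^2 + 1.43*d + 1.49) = -18.8309*d^5 - 24.2396*d^4 + 11.1333*d^3 - 3.982*d^2 + 3.0251*d + 2.9502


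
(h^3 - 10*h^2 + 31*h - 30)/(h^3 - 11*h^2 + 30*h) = (h^2 - 5*h + 6)/(h*(h - 6))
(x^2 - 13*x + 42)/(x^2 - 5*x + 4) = (x^2 - 13*x + 42)/(x^2 - 5*x + 4)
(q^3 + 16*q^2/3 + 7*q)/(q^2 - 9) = q*(3*q + 7)/(3*(q - 3))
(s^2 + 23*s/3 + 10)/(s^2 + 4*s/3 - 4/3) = (3*s^2 + 23*s + 30)/(3*s^2 + 4*s - 4)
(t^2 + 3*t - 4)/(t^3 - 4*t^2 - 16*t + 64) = (t - 1)/(t^2 - 8*t + 16)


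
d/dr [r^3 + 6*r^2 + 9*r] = 3*r^2 + 12*r + 9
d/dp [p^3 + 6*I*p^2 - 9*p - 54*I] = 3*p^2 + 12*I*p - 9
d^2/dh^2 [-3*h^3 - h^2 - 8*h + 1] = -18*h - 2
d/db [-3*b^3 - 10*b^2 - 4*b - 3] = -9*b^2 - 20*b - 4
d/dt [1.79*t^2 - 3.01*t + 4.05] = 3.58*t - 3.01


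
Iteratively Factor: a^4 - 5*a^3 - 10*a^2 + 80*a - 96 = (a + 4)*(a^3 - 9*a^2 + 26*a - 24) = (a - 2)*(a + 4)*(a^2 - 7*a + 12) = (a - 4)*(a - 2)*(a + 4)*(a - 3)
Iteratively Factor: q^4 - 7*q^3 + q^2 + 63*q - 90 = (q - 5)*(q^3 - 2*q^2 - 9*q + 18) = (q - 5)*(q - 2)*(q^2 - 9) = (q - 5)*(q - 2)*(q + 3)*(q - 3)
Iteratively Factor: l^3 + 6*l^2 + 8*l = (l + 4)*(l^2 + 2*l) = l*(l + 4)*(l + 2)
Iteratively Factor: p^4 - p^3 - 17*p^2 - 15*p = (p + 1)*(p^3 - 2*p^2 - 15*p) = p*(p + 1)*(p^2 - 2*p - 15) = p*(p + 1)*(p + 3)*(p - 5)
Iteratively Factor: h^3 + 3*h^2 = (h)*(h^2 + 3*h) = h^2*(h + 3)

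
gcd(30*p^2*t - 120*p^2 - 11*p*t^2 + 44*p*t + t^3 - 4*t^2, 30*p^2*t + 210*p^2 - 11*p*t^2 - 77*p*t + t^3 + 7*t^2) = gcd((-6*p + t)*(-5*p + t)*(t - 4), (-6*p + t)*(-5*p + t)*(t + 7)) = 30*p^2 - 11*p*t + t^2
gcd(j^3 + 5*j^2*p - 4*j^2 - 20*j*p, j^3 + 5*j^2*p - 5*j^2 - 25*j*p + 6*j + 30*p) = j + 5*p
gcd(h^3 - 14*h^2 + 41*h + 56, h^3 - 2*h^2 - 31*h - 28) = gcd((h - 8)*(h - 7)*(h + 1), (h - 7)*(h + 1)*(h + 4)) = h^2 - 6*h - 7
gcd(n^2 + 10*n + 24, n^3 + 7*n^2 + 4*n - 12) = n + 6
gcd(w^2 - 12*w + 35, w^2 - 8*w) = 1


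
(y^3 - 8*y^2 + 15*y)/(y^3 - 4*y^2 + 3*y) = (y - 5)/(y - 1)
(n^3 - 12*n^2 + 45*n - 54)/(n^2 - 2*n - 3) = (n^2 - 9*n + 18)/(n + 1)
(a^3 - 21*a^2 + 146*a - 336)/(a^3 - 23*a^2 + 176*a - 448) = (a - 6)/(a - 8)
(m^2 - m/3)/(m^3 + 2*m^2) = (m - 1/3)/(m*(m + 2))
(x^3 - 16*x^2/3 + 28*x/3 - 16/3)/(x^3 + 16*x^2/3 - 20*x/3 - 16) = (3*x^2 - 10*x + 8)/(3*x^2 + 22*x + 24)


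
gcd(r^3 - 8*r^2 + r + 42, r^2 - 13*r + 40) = 1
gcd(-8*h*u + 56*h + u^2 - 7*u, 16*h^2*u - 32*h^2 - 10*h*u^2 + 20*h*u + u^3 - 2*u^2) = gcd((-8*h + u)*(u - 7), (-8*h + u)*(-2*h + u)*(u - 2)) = -8*h + u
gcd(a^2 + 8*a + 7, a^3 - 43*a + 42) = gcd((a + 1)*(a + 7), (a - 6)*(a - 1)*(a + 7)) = a + 7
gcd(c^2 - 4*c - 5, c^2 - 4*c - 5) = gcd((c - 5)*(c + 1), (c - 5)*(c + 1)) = c^2 - 4*c - 5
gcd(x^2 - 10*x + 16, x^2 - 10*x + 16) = x^2 - 10*x + 16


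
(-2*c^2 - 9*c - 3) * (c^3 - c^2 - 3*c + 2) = -2*c^5 - 7*c^4 + 12*c^3 + 26*c^2 - 9*c - 6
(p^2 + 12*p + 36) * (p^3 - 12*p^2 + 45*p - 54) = p^5 - 63*p^3 + 54*p^2 + 972*p - 1944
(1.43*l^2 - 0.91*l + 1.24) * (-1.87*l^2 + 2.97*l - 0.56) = -2.6741*l^4 + 5.9488*l^3 - 5.8223*l^2 + 4.1924*l - 0.6944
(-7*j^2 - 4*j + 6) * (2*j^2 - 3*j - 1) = -14*j^4 + 13*j^3 + 31*j^2 - 14*j - 6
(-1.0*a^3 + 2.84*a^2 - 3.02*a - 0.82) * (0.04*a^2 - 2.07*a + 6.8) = -0.04*a^5 + 2.1836*a^4 - 12.7996*a^3 + 25.5306*a^2 - 18.8386*a - 5.576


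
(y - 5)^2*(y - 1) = y^3 - 11*y^2 + 35*y - 25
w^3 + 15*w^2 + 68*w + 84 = (w + 2)*(w + 6)*(w + 7)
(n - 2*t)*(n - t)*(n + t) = n^3 - 2*n^2*t - n*t^2 + 2*t^3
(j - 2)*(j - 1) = j^2 - 3*j + 2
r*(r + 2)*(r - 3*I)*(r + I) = r^4 + 2*r^3 - 2*I*r^3 + 3*r^2 - 4*I*r^2 + 6*r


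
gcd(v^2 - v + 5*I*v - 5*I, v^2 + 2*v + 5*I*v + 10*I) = v + 5*I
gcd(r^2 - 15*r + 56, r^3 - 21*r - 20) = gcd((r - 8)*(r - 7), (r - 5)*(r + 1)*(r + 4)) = 1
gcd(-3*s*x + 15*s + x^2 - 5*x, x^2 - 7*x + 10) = x - 5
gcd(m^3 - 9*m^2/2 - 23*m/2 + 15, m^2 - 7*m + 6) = m^2 - 7*m + 6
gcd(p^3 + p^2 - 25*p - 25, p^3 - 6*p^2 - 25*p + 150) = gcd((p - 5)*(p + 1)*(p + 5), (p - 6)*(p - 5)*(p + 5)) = p^2 - 25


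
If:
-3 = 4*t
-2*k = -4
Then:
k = 2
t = -3/4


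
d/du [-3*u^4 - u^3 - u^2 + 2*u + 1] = -12*u^3 - 3*u^2 - 2*u + 2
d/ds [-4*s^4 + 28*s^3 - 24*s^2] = 4*s*(-4*s^2 + 21*s - 12)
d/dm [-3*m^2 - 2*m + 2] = -6*m - 2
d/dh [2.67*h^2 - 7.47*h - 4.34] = 5.34*h - 7.47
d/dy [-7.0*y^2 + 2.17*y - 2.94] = 2.17 - 14.0*y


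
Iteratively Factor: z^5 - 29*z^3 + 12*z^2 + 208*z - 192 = (z + 4)*(z^4 - 4*z^3 - 13*z^2 + 64*z - 48) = (z - 4)*(z + 4)*(z^3 - 13*z + 12) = (z - 4)*(z - 3)*(z + 4)*(z^2 + 3*z - 4) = (z - 4)*(z - 3)*(z + 4)^2*(z - 1)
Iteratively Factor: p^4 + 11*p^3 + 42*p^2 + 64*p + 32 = (p + 4)*(p^3 + 7*p^2 + 14*p + 8) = (p + 2)*(p + 4)*(p^2 + 5*p + 4) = (p + 1)*(p + 2)*(p + 4)*(p + 4)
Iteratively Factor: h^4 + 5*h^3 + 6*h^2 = (h)*(h^3 + 5*h^2 + 6*h) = h*(h + 3)*(h^2 + 2*h) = h*(h + 2)*(h + 3)*(h)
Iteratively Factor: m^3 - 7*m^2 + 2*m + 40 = (m - 5)*(m^2 - 2*m - 8) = (m - 5)*(m + 2)*(m - 4)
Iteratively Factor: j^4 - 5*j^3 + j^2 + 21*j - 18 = (j + 2)*(j^3 - 7*j^2 + 15*j - 9) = (j - 1)*(j + 2)*(j^2 - 6*j + 9) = (j - 3)*(j - 1)*(j + 2)*(j - 3)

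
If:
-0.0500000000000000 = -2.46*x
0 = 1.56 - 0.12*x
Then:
No Solution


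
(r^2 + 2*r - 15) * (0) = 0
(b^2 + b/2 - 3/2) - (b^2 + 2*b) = -3*b/2 - 3/2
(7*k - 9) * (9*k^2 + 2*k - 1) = 63*k^3 - 67*k^2 - 25*k + 9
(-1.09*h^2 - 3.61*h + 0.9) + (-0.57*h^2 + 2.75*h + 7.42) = -1.66*h^2 - 0.86*h + 8.32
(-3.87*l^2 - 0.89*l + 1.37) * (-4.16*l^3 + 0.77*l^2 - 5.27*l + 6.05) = 16.0992*l^5 + 0.7225*l^4 + 14.0104*l^3 - 17.6683*l^2 - 12.6044*l + 8.2885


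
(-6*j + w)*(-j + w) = 6*j^2 - 7*j*w + w^2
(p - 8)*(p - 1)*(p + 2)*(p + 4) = p^4 - 3*p^3 - 38*p^2 - 24*p + 64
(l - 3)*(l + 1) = l^2 - 2*l - 3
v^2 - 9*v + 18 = (v - 6)*(v - 3)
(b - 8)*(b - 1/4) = b^2 - 33*b/4 + 2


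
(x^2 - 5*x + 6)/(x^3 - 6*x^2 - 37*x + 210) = (x^2 - 5*x + 6)/(x^3 - 6*x^2 - 37*x + 210)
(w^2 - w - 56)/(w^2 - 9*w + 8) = (w + 7)/(w - 1)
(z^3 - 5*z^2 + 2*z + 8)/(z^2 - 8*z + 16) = (z^2 - z - 2)/(z - 4)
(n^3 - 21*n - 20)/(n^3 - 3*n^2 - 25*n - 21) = (n^2 - n - 20)/(n^2 - 4*n - 21)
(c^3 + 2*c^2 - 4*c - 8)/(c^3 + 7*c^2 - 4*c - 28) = (c + 2)/(c + 7)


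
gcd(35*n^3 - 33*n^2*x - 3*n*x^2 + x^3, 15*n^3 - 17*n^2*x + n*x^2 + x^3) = -5*n^2 + 4*n*x + x^2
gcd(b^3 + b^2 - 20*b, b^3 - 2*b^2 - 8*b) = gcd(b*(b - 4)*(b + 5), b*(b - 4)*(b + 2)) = b^2 - 4*b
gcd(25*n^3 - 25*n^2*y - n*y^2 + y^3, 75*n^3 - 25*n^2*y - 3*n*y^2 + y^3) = -25*n^2 + y^2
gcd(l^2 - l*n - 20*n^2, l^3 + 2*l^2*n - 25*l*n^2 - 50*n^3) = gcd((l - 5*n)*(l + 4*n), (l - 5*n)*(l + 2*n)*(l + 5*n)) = l - 5*n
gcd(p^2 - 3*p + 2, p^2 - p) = p - 1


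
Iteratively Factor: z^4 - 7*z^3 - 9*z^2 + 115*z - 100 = (z + 4)*(z^3 - 11*z^2 + 35*z - 25) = (z - 1)*(z + 4)*(z^2 - 10*z + 25) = (z - 5)*(z - 1)*(z + 4)*(z - 5)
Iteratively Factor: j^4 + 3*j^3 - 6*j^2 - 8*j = (j + 4)*(j^3 - j^2 - 2*j) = (j + 1)*(j + 4)*(j^2 - 2*j) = (j - 2)*(j + 1)*(j + 4)*(j)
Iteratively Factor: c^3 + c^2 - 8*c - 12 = (c + 2)*(c^2 - c - 6) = (c - 3)*(c + 2)*(c + 2)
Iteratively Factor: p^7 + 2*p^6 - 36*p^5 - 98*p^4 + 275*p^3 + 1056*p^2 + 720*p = (p + 3)*(p^6 - p^5 - 33*p^4 + p^3 + 272*p^2 + 240*p) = (p - 4)*(p + 3)*(p^5 + 3*p^4 - 21*p^3 - 83*p^2 - 60*p) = (p - 4)*(p + 3)*(p + 4)*(p^4 - p^3 - 17*p^2 - 15*p) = (p - 5)*(p - 4)*(p + 3)*(p + 4)*(p^3 + 4*p^2 + 3*p) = (p - 5)*(p - 4)*(p + 3)^2*(p + 4)*(p^2 + p) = (p - 5)*(p - 4)*(p + 1)*(p + 3)^2*(p + 4)*(p)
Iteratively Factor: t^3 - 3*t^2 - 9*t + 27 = (t + 3)*(t^2 - 6*t + 9) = (t - 3)*(t + 3)*(t - 3)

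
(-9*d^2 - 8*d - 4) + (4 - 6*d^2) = -15*d^2 - 8*d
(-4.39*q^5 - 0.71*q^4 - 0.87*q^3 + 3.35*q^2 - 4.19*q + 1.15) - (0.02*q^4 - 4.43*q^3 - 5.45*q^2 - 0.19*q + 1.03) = -4.39*q^5 - 0.73*q^4 + 3.56*q^3 + 8.8*q^2 - 4.0*q + 0.12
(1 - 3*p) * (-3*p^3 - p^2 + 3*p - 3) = 9*p^4 - 10*p^2 + 12*p - 3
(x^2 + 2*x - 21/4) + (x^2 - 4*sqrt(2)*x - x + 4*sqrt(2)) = 2*x^2 - 4*sqrt(2)*x + x - 21/4 + 4*sqrt(2)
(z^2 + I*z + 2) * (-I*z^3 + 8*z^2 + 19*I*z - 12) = -I*z^5 + 9*z^4 + 25*I*z^3 - 15*z^2 + 26*I*z - 24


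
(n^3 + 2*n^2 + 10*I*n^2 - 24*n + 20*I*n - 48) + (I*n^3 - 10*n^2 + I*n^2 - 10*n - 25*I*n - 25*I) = n^3 + I*n^3 - 8*n^2 + 11*I*n^2 - 34*n - 5*I*n - 48 - 25*I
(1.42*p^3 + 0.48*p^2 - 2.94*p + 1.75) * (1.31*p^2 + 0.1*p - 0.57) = 1.8602*p^5 + 0.7708*p^4 - 4.6128*p^3 + 1.7249*p^2 + 1.8508*p - 0.9975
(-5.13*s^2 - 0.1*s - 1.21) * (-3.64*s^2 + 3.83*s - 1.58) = 18.6732*s^4 - 19.2839*s^3 + 12.1268*s^2 - 4.4763*s + 1.9118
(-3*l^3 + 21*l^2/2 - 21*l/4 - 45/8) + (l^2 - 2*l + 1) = -3*l^3 + 23*l^2/2 - 29*l/4 - 37/8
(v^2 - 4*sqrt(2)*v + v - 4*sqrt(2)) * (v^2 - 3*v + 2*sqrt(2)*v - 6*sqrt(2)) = v^4 - 2*sqrt(2)*v^3 - 2*v^3 - 19*v^2 + 4*sqrt(2)*v^2 + 6*sqrt(2)*v + 32*v + 48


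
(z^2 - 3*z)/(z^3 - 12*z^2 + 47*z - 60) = z/(z^2 - 9*z + 20)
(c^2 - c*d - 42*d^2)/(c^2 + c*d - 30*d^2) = (c - 7*d)/(c - 5*d)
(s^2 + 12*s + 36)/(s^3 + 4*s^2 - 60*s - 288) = 1/(s - 8)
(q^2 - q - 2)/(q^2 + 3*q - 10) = (q + 1)/(q + 5)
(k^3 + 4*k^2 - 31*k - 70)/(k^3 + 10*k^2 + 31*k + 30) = (k^2 + 2*k - 35)/(k^2 + 8*k + 15)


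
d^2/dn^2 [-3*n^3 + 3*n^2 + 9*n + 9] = 6 - 18*n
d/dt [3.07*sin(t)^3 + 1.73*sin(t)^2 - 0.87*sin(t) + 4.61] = (9.21*sin(t)^2 + 3.46*sin(t) - 0.87)*cos(t)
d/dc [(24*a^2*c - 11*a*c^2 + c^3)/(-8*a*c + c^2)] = 1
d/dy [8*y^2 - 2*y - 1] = 16*y - 2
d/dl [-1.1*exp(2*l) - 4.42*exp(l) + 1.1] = (-2.2*exp(l) - 4.42)*exp(l)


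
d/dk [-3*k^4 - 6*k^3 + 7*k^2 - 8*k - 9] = -12*k^3 - 18*k^2 + 14*k - 8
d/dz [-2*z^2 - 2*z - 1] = -4*z - 2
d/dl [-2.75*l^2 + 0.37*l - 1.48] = 0.37 - 5.5*l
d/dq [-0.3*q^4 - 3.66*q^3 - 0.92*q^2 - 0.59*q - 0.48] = -1.2*q^3 - 10.98*q^2 - 1.84*q - 0.59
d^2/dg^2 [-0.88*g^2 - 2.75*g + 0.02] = -1.76000000000000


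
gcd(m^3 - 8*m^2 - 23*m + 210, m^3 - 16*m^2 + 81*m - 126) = m^2 - 13*m + 42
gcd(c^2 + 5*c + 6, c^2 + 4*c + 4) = c + 2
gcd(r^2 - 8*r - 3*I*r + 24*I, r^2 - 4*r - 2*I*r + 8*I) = 1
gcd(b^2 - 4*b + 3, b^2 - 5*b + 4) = b - 1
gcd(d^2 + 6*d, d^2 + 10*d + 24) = d + 6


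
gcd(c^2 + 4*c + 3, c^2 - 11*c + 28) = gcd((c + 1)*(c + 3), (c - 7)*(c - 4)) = 1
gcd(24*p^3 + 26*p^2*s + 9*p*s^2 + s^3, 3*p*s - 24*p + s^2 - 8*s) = 3*p + s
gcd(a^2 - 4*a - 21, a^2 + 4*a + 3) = a + 3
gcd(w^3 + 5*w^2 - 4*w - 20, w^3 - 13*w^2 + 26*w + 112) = w + 2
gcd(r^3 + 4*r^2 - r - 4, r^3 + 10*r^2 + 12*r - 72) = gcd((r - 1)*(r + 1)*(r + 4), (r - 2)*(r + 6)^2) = 1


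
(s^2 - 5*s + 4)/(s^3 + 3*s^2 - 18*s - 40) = (s - 1)/(s^2 + 7*s + 10)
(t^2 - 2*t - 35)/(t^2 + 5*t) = (t - 7)/t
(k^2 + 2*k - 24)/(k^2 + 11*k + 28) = (k^2 + 2*k - 24)/(k^2 + 11*k + 28)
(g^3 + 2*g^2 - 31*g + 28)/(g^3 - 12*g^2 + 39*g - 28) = (g + 7)/(g - 7)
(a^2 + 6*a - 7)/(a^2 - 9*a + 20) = (a^2 + 6*a - 7)/(a^2 - 9*a + 20)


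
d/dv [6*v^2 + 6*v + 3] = 12*v + 6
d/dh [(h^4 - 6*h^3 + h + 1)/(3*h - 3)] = (3*h^4 - 16*h^3 + 18*h^2 - 2)/(3*(h^2 - 2*h + 1))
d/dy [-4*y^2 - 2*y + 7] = -8*y - 2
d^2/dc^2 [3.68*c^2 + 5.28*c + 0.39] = 7.36000000000000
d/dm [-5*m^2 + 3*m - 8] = 3 - 10*m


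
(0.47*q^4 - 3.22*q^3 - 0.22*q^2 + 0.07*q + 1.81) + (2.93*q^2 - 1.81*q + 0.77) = 0.47*q^4 - 3.22*q^3 + 2.71*q^2 - 1.74*q + 2.58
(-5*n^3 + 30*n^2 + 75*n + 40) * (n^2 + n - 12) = -5*n^5 + 25*n^4 + 165*n^3 - 245*n^2 - 860*n - 480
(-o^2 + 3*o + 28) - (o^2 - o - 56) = -2*o^2 + 4*o + 84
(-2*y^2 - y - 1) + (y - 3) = -2*y^2 - 4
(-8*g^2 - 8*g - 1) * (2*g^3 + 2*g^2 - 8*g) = -16*g^5 - 32*g^4 + 46*g^3 + 62*g^2 + 8*g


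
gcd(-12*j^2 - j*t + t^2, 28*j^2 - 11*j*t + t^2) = -4*j + t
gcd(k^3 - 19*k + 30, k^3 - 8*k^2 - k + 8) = 1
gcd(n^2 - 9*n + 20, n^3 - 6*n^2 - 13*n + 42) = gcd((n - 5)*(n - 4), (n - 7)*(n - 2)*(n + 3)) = 1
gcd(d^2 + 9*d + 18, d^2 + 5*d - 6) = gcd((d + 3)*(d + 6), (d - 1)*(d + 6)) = d + 6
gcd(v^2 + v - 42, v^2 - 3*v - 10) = 1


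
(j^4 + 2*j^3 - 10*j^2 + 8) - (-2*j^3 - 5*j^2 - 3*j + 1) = j^4 + 4*j^3 - 5*j^2 + 3*j + 7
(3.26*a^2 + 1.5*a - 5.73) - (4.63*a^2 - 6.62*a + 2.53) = -1.37*a^2 + 8.12*a - 8.26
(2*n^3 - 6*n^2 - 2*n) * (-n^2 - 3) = -2*n^5 + 6*n^4 - 4*n^3 + 18*n^2 + 6*n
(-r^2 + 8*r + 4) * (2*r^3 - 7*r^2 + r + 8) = -2*r^5 + 23*r^4 - 49*r^3 - 28*r^2 + 68*r + 32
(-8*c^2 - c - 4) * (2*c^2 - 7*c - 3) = -16*c^4 + 54*c^3 + 23*c^2 + 31*c + 12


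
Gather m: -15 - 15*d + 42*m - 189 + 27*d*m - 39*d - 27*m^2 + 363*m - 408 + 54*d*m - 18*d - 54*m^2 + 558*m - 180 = -72*d - 81*m^2 + m*(81*d + 963) - 792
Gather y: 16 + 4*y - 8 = 4*y + 8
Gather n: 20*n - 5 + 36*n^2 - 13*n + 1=36*n^2 + 7*n - 4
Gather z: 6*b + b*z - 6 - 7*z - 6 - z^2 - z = 6*b - z^2 + z*(b - 8) - 12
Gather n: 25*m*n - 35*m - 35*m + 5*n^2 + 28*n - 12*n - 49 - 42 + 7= -70*m + 5*n^2 + n*(25*m + 16) - 84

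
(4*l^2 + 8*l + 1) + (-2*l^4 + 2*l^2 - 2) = -2*l^4 + 6*l^2 + 8*l - 1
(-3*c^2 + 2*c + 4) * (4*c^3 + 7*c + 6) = -12*c^5 + 8*c^4 - 5*c^3 - 4*c^2 + 40*c + 24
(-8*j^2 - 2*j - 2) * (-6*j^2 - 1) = 48*j^4 + 12*j^3 + 20*j^2 + 2*j + 2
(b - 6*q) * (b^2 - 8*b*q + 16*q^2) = b^3 - 14*b^2*q + 64*b*q^2 - 96*q^3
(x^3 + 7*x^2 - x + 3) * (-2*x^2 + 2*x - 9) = -2*x^5 - 12*x^4 + 7*x^3 - 71*x^2 + 15*x - 27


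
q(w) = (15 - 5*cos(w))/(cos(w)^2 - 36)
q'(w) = 2*(15 - 5*cos(w))*sin(w)*cos(w)/(cos(w)^2 - 36)^2 + 5*sin(w)/(cos(w)^2 - 36) = 5*(sin(w)^2 + 6*cos(w) - 37)*sin(w)/(cos(w)^2 - 36)^2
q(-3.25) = -0.57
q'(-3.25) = -0.02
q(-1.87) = -0.46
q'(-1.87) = 0.14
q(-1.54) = -0.41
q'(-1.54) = 0.14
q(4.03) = -0.51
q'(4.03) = 0.12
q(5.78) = -0.30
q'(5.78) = 0.06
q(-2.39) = -0.53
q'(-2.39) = 0.11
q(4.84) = -0.40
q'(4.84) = 0.14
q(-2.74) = -0.56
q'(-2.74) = 0.07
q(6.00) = -0.29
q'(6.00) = 0.04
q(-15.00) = -0.53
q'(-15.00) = 0.11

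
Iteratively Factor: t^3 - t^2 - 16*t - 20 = (t + 2)*(t^2 - 3*t - 10) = (t - 5)*(t + 2)*(t + 2)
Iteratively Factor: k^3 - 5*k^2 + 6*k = (k - 2)*(k^2 - 3*k) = (k - 3)*(k - 2)*(k)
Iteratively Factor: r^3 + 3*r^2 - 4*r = (r)*(r^2 + 3*r - 4) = r*(r - 1)*(r + 4)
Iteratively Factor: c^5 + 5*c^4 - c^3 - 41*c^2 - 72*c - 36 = (c - 3)*(c^4 + 8*c^3 + 23*c^2 + 28*c + 12) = (c - 3)*(c + 2)*(c^3 + 6*c^2 + 11*c + 6) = (c - 3)*(c + 2)*(c + 3)*(c^2 + 3*c + 2) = (c - 3)*(c + 1)*(c + 2)*(c + 3)*(c + 2)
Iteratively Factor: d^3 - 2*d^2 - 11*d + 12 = (d - 4)*(d^2 + 2*d - 3) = (d - 4)*(d - 1)*(d + 3)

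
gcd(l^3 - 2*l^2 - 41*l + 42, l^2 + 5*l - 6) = l^2 + 5*l - 6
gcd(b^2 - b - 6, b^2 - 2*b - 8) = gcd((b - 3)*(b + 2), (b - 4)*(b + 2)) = b + 2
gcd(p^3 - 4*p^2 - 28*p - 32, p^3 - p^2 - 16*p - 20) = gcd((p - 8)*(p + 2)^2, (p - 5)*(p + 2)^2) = p^2 + 4*p + 4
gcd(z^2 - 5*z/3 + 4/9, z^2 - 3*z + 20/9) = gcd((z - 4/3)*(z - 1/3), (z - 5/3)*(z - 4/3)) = z - 4/3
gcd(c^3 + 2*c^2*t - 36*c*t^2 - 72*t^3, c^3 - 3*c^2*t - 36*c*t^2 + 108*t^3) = -c^2 + 36*t^2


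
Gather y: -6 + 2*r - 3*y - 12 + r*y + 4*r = 6*r + y*(r - 3) - 18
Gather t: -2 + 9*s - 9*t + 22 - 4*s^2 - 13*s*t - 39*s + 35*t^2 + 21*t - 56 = -4*s^2 - 30*s + 35*t^2 + t*(12 - 13*s) - 36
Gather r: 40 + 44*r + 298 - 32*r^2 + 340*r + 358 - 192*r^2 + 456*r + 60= -224*r^2 + 840*r + 756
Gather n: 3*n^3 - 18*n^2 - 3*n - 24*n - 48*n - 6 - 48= 3*n^3 - 18*n^2 - 75*n - 54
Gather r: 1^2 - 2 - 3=-4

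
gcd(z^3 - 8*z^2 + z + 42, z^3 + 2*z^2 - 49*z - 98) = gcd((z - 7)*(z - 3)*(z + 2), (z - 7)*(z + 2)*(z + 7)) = z^2 - 5*z - 14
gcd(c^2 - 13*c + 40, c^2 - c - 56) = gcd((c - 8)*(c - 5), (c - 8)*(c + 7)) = c - 8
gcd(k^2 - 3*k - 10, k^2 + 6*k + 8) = k + 2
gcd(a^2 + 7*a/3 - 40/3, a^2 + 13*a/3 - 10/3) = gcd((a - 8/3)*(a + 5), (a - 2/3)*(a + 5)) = a + 5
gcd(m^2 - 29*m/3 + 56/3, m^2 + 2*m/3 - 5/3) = 1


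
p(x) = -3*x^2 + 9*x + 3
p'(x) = 9 - 6*x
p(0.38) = 5.99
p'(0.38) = 6.72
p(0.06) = 3.53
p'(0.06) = 8.64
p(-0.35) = -0.52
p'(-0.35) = 11.10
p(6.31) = -59.66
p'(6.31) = -28.86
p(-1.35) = -14.62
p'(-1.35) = 17.10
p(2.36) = 7.53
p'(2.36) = -5.16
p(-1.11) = -10.69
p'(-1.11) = 15.66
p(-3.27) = -58.51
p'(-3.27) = 28.62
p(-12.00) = -537.00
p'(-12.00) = 81.00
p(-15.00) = -807.00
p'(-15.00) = 99.00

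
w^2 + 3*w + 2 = (w + 1)*(w + 2)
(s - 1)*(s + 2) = s^2 + s - 2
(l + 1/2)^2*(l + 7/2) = l^3 + 9*l^2/2 + 15*l/4 + 7/8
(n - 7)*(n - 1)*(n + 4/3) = n^3 - 20*n^2/3 - 11*n/3 + 28/3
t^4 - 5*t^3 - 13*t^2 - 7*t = t*(t - 7)*(t + 1)^2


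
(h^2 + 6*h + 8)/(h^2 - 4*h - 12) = (h + 4)/(h - 6)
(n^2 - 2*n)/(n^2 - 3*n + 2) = n/(n - 1)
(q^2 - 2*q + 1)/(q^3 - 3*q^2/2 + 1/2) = 2/(2*q + 1)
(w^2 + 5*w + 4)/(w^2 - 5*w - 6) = (w + 4)/(w - 6)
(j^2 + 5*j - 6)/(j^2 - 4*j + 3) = (j + 6)/(j - 3)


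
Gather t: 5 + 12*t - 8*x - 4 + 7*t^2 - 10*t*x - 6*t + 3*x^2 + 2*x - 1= 7*t^2 + t*(6 - 10*x) + 3*x^2 - 6*x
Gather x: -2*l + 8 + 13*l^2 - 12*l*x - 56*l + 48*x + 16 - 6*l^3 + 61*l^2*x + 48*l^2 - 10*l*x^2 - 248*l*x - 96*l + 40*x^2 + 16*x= -6*l^3 + 61*l^2 - 154*l + x^2*(40 - 10*l) + x*(61*l^2 - 260*l + 64) + 24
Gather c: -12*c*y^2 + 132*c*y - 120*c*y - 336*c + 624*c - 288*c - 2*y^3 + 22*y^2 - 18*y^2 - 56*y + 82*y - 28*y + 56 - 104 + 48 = c*(-12*y^2 + 12*y) - 2*y^3 + 4*y^2 - 2*y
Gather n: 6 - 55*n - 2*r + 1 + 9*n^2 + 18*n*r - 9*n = 9*n^2 + n*(18*r - 64) - 2*r + 7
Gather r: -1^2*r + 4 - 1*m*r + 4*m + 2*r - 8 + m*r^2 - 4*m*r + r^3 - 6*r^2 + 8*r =4*m + r^3 + r^2*(m - 6) + r*(9 - 5*m) - 4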